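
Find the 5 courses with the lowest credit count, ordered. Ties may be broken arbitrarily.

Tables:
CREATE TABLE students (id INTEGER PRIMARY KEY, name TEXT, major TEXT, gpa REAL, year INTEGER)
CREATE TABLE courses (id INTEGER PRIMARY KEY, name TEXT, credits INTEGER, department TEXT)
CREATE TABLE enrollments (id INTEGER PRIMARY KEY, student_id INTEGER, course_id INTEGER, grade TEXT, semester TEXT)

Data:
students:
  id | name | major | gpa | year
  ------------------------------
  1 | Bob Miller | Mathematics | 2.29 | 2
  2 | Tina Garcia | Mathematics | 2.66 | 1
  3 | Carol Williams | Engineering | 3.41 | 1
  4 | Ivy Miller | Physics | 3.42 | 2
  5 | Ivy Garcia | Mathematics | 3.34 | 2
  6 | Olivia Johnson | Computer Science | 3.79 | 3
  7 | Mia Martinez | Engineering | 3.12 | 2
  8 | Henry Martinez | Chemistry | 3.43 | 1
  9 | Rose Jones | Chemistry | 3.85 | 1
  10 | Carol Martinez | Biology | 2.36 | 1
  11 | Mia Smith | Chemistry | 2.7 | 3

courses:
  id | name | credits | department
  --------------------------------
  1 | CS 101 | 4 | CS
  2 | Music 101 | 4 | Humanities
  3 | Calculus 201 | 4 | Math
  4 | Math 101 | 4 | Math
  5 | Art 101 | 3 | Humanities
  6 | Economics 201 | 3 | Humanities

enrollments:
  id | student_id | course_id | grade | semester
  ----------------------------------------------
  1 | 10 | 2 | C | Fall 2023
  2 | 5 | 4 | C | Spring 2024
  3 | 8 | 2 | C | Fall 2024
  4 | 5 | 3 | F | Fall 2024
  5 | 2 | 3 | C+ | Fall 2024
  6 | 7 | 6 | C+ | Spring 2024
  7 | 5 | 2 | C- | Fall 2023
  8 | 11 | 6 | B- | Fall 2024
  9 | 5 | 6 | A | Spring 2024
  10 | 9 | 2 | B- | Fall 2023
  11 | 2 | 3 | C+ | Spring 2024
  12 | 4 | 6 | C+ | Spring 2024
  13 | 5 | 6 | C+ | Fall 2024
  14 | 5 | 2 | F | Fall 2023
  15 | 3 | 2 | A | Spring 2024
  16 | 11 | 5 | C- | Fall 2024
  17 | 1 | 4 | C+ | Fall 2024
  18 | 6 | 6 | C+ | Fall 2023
SELECT name, credits FROM courses ORDER BY credits ASC LIMIT 5

Execution result:
name | credits
Art 101 | 3
Economics 201 | 3
CS 101 | 4
Music 101 | 4
Calculus 201 | 4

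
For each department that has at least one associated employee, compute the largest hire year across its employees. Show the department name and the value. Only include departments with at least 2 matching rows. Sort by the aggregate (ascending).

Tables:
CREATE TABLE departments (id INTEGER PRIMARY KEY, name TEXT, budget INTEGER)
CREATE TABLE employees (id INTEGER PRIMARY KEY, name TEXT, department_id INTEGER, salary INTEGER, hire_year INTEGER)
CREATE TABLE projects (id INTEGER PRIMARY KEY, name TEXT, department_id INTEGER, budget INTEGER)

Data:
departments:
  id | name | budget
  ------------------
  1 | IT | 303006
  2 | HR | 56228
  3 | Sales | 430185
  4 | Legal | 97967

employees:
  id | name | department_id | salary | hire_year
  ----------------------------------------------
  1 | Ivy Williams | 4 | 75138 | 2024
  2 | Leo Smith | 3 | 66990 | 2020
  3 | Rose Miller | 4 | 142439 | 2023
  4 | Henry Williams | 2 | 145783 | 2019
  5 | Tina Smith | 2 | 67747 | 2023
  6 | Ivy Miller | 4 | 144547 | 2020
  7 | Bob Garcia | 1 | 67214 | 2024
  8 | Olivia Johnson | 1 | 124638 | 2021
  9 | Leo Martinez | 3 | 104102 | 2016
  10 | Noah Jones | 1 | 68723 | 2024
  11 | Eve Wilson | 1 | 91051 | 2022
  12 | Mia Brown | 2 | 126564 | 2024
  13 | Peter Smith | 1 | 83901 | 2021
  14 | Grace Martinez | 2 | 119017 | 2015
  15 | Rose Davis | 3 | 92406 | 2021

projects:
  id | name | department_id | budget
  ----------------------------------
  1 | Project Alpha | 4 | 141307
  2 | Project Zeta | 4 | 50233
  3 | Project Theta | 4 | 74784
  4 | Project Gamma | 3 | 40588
SELECT p.name, MAX(c.hire_year) AS max_hire_year FROM employees c JOIN departments p ON c.department_id = p.id GROUP BY p.id, p.name HAVING COUNT(*) >= 2 ORDER BY max_hire_year ASC

Execution result:
name | max_hire_year
Sales | 2021
IT | 2024
HR | 2024
Legal | 2024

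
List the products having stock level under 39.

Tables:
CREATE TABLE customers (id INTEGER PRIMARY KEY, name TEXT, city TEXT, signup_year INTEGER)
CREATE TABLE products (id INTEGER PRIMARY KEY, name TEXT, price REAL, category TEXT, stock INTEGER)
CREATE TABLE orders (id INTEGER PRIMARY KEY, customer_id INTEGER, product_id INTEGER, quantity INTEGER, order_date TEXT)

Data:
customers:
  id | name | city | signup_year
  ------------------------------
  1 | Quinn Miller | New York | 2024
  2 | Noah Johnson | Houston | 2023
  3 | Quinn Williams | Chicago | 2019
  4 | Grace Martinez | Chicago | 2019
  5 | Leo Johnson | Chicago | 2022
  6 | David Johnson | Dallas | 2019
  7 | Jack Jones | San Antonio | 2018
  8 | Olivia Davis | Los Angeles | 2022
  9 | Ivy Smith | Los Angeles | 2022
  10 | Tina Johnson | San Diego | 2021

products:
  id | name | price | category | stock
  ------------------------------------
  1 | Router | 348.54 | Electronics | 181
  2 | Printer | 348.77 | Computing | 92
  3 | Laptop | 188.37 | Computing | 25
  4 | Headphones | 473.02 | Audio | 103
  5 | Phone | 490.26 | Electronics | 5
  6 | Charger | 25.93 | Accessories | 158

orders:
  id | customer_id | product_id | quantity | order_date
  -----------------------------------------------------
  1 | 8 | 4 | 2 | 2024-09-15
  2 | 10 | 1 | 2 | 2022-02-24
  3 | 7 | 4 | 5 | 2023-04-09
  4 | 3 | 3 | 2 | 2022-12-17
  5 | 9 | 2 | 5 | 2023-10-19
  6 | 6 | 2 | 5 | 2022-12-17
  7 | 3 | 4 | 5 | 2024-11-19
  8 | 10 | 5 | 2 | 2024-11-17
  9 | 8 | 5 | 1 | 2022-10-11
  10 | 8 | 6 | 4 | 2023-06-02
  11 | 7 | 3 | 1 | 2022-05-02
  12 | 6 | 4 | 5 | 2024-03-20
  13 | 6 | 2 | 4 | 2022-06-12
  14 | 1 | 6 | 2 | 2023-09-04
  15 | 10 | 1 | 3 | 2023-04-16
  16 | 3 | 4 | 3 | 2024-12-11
SELECT name, stock FROM products WHERE stock < 39

Execution result:
name | stock
Laptop | 25
Phone | 5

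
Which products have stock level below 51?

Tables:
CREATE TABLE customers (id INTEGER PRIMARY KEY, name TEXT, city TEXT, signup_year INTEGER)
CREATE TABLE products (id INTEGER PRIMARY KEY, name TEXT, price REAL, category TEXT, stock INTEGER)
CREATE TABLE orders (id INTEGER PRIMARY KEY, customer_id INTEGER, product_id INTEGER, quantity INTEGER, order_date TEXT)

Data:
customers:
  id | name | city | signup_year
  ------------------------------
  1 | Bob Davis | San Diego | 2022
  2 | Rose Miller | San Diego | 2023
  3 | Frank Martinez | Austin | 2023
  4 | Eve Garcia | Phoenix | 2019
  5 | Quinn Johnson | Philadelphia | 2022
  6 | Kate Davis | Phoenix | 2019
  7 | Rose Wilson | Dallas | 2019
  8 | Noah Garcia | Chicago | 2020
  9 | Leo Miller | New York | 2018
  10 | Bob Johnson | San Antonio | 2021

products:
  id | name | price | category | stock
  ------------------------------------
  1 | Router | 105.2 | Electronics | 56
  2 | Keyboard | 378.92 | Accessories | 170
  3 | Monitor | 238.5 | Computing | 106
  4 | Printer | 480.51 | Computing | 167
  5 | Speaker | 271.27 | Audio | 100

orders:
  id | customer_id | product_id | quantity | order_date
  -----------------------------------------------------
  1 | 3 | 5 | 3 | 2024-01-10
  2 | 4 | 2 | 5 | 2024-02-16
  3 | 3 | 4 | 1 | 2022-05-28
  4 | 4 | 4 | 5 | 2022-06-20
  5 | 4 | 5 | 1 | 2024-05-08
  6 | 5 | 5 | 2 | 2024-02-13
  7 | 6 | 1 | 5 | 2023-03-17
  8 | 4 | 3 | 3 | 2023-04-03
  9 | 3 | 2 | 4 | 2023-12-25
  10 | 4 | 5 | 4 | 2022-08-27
SELECT name, stock FROM products WHERE stock < 51

Execution result:
(no rows)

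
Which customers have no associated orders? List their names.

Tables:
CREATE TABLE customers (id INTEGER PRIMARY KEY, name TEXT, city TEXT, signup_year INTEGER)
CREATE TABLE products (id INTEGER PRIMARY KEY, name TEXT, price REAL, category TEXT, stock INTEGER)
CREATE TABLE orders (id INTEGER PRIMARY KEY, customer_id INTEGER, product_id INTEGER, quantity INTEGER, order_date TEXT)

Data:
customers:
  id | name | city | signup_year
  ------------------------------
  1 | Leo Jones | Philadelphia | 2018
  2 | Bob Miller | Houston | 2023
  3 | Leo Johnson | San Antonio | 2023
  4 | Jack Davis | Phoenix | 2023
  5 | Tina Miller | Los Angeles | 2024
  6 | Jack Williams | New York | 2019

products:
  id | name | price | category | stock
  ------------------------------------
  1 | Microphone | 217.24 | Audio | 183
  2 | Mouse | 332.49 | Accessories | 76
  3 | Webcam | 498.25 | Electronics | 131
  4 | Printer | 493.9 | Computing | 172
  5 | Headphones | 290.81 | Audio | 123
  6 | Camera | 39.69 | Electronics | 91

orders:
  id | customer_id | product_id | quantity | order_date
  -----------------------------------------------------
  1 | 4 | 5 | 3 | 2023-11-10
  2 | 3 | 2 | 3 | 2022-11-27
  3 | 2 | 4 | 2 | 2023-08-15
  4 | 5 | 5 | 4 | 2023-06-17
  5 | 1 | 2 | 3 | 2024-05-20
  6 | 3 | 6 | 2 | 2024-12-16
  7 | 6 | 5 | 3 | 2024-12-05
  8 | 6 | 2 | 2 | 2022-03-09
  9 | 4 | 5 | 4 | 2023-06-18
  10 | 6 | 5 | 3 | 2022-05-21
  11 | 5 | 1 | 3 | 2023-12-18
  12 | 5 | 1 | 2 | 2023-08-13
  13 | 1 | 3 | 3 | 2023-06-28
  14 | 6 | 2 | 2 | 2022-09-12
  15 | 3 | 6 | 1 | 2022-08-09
SELECT p.name FROM customers p LEFT JOIN orders c ON c.customer_id = p.id WHERE c.id IS NULL

Execution result:
(no rows)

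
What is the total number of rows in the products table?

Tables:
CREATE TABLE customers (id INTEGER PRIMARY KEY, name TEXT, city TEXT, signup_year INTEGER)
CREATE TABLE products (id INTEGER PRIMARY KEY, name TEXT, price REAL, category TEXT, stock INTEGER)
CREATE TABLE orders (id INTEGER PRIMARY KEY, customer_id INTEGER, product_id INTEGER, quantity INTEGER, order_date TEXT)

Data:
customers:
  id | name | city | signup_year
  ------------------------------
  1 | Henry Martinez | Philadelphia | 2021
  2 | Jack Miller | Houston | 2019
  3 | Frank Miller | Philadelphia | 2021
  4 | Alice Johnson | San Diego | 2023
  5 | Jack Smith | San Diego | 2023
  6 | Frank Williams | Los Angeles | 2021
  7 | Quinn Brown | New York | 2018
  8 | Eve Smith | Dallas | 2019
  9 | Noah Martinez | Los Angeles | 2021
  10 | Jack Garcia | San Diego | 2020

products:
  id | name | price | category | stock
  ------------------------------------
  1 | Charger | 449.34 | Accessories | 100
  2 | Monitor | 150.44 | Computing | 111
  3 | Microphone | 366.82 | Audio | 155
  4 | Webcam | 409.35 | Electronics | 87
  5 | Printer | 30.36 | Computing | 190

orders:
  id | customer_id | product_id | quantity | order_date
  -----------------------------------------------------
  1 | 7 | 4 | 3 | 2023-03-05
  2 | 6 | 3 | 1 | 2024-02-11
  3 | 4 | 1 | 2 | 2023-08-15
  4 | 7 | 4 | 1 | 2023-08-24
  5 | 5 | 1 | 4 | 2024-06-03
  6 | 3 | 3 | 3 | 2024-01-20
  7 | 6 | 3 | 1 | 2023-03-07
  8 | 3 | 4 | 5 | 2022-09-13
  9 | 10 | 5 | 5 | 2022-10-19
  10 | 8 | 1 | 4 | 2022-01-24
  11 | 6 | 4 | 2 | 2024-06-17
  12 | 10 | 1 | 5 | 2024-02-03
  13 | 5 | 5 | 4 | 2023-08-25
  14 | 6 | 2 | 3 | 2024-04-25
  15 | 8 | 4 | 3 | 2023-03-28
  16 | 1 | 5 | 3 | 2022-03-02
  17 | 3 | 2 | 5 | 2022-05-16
SELECT COUNT(*) FROM products

Execution result:
5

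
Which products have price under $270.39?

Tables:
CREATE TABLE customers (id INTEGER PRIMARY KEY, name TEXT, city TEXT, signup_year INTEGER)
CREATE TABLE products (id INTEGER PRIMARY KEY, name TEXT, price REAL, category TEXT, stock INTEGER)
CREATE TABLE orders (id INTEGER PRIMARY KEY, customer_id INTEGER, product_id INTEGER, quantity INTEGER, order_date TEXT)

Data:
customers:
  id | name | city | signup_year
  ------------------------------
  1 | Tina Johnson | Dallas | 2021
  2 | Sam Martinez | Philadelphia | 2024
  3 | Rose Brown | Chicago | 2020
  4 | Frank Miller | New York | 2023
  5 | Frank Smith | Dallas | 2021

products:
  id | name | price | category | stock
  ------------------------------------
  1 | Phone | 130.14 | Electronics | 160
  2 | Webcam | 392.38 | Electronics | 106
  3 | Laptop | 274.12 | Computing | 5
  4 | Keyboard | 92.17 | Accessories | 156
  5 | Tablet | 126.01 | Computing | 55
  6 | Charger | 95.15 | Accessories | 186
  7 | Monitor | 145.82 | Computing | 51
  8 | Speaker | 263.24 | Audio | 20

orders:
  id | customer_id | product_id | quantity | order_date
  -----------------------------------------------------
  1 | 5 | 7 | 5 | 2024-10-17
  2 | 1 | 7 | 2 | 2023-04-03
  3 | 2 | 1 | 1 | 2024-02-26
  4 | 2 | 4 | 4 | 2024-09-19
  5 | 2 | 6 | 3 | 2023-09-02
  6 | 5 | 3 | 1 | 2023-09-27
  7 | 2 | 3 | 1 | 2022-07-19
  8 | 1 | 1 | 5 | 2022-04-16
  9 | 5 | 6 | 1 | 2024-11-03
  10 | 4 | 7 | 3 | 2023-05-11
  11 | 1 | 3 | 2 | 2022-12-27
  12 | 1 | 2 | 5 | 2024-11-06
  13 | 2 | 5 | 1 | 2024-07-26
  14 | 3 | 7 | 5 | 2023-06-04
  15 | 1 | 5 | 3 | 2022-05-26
SELECT name, price FROM products WHERE price < 270.39

Execution result:
name | price
Phone | 130.14
Keyboard | 92.17
Tablet | 126.01
Charger | 95.15
Monitor | 145.82
Speaker | 263.24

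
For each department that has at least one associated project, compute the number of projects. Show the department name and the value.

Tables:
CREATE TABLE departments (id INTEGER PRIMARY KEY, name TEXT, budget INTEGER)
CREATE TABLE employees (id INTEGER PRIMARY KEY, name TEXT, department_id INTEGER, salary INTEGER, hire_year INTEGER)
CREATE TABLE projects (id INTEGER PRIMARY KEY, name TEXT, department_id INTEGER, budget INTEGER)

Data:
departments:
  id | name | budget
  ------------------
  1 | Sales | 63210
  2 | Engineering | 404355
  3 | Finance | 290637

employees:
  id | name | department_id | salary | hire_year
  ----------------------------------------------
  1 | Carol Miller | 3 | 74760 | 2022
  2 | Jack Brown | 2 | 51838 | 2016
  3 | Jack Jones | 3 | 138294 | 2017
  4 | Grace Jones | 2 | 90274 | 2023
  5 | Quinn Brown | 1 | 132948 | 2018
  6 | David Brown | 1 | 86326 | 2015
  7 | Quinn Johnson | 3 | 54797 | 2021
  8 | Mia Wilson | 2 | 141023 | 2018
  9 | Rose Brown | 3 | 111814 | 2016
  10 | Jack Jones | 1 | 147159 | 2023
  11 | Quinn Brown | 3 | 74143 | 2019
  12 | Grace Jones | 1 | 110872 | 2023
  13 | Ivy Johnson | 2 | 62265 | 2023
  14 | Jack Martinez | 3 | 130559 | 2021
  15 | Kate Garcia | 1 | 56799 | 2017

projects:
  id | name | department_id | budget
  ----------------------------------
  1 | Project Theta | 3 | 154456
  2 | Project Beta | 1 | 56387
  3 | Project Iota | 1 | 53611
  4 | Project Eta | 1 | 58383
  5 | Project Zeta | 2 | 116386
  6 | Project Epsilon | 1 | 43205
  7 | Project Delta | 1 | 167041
SELECT p.name, COUNT(*) AS n FROM projects c JOIN departments p ON c.department_id = p.id GROUP BY p.id, p.name

Execution result:
name | n
Sales | 5
Engineering | 1
Finance | 1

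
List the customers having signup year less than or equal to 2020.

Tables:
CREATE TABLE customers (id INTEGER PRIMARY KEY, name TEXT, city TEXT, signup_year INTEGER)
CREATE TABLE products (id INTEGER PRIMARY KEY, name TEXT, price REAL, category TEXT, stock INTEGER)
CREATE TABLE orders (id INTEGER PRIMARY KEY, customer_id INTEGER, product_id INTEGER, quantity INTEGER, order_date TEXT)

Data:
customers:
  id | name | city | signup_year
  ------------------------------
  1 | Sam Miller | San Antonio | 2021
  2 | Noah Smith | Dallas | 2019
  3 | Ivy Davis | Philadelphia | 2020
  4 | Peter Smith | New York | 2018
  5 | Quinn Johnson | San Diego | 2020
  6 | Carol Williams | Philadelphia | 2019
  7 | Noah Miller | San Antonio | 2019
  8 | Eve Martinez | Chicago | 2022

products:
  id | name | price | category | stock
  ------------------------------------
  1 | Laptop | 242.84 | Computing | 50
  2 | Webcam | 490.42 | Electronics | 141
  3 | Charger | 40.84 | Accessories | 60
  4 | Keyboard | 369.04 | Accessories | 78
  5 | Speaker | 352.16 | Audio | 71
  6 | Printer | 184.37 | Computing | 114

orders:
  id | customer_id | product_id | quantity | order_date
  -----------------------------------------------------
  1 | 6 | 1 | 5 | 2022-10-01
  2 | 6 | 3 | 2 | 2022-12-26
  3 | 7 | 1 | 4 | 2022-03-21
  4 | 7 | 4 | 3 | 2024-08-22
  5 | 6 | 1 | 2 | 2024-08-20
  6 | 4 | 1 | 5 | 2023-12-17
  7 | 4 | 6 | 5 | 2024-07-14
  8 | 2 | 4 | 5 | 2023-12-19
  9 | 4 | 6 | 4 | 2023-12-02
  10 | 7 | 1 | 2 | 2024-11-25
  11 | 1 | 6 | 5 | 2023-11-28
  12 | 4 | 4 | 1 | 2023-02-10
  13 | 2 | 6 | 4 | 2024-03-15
SELECT name, signup_year FROM customers WHERE signup_year <= 2020

Execution result:
name | signup_year
Noah Smith | 2019
Ivy Davis | 2020
Peter Smith | 2018
Quinn Johnson | 2020
Carol Williams | 2019
Noah Miller | 2019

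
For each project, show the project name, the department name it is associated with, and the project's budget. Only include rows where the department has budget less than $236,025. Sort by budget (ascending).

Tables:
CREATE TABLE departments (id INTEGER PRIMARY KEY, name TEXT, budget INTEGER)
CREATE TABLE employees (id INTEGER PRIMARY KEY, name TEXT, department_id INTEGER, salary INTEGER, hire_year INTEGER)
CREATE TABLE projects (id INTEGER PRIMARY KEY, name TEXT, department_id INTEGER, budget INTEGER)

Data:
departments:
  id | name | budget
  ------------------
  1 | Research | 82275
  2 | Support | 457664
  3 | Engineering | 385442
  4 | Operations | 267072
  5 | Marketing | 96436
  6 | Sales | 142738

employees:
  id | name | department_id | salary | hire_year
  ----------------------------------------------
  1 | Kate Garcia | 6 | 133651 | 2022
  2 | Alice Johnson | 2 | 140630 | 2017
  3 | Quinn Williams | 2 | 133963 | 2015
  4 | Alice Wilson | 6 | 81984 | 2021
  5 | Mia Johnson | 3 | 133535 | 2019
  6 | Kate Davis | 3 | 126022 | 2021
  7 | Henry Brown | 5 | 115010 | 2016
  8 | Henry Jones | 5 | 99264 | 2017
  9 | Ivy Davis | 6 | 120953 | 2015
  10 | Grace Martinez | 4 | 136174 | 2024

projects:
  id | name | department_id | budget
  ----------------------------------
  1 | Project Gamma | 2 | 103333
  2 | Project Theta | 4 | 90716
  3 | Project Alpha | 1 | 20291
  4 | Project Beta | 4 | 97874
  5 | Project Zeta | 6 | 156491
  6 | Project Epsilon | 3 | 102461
SELECT c.name, p.name AS department, c.budget FROM projects c JOIN departments p ON c.department_id = p.id WHERE p.budget < 236025 ORDER BY c.budget ASC

Execution result:
name | department | budget
Project Alpha | Research | 20291
Project Zeta | Sales | 156491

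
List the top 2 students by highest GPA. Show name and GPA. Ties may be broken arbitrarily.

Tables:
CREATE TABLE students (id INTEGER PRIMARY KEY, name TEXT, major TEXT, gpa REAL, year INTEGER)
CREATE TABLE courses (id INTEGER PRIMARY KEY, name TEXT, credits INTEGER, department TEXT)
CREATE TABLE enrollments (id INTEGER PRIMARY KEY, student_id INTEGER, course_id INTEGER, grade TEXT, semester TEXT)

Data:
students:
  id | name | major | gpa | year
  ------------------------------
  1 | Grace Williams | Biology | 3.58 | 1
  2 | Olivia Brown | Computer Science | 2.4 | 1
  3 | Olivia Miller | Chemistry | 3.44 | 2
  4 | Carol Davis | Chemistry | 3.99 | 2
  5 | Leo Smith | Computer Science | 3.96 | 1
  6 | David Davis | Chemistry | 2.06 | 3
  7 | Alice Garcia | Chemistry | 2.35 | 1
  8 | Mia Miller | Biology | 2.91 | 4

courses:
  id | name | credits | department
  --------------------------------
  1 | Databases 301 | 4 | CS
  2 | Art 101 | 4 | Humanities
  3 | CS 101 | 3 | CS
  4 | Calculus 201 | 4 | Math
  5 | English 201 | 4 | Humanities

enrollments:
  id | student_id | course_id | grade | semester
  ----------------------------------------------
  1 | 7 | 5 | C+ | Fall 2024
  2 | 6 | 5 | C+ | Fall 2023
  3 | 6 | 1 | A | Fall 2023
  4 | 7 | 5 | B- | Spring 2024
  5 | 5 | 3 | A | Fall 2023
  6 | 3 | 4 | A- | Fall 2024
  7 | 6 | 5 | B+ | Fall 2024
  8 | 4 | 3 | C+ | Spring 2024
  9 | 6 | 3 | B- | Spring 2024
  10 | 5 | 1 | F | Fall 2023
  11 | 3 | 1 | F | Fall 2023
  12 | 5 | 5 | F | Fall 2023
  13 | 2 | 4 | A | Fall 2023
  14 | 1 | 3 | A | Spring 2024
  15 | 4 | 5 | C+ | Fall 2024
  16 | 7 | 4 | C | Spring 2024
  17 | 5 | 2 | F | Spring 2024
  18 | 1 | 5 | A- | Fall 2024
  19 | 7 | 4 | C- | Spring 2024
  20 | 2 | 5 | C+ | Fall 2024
SELECT name, gpa FROM students ORDER BY gpa DESC LIMIT 2

Execution result:
name | gpa
Carol Davis | 3.99
Leo Smith | 3.96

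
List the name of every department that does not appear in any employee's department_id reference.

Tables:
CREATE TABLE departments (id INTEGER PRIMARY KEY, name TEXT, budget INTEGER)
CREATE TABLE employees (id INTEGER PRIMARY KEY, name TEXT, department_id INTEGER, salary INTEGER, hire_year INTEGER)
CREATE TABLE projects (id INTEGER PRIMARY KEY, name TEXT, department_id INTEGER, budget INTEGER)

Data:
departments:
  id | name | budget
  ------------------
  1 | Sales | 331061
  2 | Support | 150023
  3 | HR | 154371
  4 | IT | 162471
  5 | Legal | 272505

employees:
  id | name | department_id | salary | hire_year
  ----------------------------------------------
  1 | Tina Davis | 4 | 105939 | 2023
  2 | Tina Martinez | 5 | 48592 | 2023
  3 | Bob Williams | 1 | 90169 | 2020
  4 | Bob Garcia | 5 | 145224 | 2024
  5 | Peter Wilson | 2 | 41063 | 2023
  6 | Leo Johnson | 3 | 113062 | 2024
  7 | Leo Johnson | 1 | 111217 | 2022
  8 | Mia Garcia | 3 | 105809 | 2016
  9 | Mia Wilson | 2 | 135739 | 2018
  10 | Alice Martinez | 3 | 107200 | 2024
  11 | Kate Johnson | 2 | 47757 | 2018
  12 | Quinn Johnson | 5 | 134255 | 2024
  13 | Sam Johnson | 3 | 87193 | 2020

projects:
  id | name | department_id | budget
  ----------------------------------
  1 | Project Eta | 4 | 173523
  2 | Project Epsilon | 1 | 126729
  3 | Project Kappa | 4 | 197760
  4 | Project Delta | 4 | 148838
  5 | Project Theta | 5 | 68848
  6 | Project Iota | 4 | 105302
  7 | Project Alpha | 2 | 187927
SELECT p.name FROM departments p LEFT JOIN employees c ON c.department_id = p.id WHERE c.id IS NULL

Execution result:
(no rows)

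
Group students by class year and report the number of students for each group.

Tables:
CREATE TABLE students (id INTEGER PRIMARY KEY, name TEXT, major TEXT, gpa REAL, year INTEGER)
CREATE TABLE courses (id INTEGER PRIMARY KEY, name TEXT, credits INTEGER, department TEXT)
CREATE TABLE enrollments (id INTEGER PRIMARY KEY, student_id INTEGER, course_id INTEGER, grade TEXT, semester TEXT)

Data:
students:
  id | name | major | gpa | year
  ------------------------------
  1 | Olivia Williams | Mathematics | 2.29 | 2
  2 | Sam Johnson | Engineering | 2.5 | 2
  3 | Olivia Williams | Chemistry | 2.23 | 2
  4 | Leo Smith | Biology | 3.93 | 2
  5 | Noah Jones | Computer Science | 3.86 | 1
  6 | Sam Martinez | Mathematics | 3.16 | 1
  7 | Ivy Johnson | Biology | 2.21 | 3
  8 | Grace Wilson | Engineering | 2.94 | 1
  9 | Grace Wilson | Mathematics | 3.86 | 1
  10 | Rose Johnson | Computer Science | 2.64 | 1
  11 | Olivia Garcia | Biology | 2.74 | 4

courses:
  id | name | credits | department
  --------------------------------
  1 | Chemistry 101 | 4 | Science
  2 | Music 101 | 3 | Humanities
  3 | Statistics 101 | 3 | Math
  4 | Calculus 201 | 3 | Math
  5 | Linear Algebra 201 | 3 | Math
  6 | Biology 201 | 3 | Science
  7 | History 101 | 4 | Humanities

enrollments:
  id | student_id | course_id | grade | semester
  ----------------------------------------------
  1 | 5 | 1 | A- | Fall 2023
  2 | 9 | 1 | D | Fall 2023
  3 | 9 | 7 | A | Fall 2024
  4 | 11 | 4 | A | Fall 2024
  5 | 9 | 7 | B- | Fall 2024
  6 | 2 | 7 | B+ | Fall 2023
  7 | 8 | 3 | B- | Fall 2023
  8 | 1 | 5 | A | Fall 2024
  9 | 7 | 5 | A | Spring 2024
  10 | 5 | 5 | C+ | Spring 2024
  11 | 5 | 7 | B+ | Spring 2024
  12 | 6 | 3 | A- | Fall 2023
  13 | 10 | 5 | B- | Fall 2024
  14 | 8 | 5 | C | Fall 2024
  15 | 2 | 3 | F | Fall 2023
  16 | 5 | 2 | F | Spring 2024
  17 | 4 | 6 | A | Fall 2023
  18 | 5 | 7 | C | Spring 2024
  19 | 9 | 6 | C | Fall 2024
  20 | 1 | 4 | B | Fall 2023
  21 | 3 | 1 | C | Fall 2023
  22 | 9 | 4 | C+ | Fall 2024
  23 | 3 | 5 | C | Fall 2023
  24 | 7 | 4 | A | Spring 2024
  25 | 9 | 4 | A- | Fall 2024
SELECT year, COUNT(*) AS n FROM students GROUP BY year

Execution result:
year | n
1 | 5
2 | 4
3 | 1
4 | 1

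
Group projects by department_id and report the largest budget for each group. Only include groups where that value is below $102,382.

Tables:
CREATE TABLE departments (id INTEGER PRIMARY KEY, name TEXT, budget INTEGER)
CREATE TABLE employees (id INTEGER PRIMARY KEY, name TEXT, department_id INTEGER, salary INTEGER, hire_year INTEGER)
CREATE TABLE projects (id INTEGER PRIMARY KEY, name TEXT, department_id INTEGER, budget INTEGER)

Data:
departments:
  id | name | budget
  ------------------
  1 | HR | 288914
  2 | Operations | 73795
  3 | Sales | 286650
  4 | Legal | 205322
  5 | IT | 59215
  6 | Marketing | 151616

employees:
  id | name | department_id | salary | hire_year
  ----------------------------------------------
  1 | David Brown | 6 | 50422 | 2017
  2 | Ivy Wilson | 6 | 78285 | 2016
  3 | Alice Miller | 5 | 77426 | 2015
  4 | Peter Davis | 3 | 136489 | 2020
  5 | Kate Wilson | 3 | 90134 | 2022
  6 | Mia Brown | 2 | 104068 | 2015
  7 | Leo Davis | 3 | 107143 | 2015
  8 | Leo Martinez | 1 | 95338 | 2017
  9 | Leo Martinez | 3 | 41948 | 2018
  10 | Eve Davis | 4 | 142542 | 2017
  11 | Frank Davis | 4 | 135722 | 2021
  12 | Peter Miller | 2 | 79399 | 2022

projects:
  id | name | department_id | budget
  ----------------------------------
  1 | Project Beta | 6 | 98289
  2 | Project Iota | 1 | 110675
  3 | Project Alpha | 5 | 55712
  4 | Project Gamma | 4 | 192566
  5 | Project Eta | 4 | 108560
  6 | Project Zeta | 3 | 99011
SELECT department_id, MAX(budget) AS max_budget FROM projects GROUP BY department_id HAVING MAX(budget) < 102382

Execution result:
department_id | max_budget
3 | 99011
5 | 55712
6 | 98289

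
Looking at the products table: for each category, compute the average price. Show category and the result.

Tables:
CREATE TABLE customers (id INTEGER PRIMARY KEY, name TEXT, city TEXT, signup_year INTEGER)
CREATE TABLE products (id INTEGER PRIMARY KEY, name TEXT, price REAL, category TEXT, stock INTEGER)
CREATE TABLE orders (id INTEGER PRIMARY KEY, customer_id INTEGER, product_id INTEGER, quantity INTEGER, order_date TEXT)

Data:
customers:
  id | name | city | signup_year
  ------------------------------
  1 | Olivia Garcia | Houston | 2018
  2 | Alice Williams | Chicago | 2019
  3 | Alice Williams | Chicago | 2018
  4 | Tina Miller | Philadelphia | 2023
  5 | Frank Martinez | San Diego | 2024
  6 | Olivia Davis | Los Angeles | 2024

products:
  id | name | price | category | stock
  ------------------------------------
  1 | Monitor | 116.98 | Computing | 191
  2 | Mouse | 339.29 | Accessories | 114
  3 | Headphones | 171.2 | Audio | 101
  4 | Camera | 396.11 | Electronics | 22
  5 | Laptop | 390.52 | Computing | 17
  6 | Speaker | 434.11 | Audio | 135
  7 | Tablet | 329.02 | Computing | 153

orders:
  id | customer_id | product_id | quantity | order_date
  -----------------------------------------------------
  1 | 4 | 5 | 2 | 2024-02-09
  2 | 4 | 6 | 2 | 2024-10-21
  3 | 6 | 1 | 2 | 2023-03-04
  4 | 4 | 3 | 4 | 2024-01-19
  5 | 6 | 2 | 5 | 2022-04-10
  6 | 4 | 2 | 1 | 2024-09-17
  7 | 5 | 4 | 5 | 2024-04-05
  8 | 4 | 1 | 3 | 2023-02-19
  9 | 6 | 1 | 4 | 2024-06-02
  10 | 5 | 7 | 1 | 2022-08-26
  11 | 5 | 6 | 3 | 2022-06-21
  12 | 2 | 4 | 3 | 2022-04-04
SELECT category, AVG(price) AS avg_price FROM products GROUP BY category

Execution result:
category | avg_price
Accessories | 339.29
Audio | 302.66
Computing | 278.84
Electronics | 396.11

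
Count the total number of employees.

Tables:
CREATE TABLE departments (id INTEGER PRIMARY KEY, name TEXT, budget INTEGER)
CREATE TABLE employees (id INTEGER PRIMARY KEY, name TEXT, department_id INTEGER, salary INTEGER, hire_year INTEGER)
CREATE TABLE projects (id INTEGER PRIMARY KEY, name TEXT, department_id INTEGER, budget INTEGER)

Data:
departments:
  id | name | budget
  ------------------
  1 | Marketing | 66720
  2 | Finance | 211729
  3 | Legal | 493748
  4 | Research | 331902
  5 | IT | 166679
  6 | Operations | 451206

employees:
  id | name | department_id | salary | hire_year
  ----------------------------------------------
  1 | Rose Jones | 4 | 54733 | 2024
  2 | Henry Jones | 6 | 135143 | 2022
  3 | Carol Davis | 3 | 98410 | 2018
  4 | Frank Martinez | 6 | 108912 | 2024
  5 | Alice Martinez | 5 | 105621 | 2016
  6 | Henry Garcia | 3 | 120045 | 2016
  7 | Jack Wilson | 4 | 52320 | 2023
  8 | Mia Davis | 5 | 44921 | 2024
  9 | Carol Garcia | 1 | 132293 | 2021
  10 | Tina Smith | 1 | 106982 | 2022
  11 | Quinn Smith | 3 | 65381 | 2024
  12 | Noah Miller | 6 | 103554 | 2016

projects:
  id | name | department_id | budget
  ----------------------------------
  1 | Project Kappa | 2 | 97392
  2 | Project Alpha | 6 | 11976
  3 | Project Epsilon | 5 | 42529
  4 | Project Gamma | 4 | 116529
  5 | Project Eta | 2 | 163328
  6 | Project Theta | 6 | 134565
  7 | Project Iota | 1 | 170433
SELECT COUNT(*) FROM employees

Execution result:
12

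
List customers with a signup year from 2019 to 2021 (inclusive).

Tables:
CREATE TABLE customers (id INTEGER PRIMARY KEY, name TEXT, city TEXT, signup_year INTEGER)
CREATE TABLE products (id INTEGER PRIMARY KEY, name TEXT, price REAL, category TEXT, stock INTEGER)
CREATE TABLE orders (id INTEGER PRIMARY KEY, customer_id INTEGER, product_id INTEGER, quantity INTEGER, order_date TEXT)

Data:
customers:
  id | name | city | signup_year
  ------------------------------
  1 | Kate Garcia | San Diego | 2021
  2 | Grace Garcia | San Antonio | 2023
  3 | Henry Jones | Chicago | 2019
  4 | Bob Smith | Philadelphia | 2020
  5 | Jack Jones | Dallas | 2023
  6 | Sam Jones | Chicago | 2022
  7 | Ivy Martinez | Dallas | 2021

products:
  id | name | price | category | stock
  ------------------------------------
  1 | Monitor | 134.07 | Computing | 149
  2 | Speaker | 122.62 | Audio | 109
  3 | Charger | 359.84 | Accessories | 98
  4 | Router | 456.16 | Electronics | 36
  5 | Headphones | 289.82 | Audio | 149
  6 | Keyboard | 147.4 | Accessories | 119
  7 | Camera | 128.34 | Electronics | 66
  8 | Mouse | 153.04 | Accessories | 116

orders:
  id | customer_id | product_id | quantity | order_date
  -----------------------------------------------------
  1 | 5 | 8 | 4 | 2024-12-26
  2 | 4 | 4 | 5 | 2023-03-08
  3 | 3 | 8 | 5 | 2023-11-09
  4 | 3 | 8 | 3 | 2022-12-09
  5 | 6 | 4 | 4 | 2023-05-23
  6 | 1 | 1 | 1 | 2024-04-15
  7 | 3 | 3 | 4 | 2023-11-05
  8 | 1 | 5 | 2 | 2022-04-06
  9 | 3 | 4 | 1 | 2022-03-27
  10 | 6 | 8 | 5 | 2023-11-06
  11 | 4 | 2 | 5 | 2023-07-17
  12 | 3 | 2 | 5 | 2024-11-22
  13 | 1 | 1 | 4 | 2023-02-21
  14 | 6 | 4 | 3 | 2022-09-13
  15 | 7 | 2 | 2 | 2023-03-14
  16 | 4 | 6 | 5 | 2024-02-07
SELECT name, signup_year FROM customers WHERE signup_year BETWEEN 2019 AND 2021

Execution result:
name | signup_year
Kate Garcia | 2021
Henry Jones | 2019
Bob Smith | 2020
Ivy Martinez | 2021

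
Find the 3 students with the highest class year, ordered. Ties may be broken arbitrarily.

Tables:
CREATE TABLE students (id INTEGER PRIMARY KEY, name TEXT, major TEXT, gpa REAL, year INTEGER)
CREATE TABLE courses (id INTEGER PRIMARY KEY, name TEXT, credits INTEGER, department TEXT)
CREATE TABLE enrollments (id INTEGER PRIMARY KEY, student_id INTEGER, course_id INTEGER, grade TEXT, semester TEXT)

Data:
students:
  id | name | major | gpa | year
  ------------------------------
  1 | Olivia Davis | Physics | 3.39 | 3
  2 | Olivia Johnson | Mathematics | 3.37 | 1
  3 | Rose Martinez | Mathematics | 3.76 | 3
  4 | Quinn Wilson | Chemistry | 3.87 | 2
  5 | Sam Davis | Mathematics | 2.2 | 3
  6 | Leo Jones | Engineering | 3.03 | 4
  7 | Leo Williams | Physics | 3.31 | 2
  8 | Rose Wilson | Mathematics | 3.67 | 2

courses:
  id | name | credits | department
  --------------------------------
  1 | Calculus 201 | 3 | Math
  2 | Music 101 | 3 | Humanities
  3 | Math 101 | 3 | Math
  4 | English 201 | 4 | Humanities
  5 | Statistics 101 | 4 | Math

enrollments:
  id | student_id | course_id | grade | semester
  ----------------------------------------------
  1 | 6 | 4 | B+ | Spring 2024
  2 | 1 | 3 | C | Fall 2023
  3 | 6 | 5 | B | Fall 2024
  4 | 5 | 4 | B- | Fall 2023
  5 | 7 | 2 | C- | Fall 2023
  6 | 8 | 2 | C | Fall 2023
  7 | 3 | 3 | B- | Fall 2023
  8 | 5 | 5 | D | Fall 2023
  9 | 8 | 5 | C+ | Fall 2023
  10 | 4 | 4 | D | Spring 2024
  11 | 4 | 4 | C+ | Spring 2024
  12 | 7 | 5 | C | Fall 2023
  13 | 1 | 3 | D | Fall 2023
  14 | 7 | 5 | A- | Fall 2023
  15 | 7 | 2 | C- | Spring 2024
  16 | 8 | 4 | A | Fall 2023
SELECT name, year FROM students ORDER BY year DESC LIMIT 3

Execution result:
name | year
Leo Jones | 4
Olivia Davis | 3
Rose Martinez | 3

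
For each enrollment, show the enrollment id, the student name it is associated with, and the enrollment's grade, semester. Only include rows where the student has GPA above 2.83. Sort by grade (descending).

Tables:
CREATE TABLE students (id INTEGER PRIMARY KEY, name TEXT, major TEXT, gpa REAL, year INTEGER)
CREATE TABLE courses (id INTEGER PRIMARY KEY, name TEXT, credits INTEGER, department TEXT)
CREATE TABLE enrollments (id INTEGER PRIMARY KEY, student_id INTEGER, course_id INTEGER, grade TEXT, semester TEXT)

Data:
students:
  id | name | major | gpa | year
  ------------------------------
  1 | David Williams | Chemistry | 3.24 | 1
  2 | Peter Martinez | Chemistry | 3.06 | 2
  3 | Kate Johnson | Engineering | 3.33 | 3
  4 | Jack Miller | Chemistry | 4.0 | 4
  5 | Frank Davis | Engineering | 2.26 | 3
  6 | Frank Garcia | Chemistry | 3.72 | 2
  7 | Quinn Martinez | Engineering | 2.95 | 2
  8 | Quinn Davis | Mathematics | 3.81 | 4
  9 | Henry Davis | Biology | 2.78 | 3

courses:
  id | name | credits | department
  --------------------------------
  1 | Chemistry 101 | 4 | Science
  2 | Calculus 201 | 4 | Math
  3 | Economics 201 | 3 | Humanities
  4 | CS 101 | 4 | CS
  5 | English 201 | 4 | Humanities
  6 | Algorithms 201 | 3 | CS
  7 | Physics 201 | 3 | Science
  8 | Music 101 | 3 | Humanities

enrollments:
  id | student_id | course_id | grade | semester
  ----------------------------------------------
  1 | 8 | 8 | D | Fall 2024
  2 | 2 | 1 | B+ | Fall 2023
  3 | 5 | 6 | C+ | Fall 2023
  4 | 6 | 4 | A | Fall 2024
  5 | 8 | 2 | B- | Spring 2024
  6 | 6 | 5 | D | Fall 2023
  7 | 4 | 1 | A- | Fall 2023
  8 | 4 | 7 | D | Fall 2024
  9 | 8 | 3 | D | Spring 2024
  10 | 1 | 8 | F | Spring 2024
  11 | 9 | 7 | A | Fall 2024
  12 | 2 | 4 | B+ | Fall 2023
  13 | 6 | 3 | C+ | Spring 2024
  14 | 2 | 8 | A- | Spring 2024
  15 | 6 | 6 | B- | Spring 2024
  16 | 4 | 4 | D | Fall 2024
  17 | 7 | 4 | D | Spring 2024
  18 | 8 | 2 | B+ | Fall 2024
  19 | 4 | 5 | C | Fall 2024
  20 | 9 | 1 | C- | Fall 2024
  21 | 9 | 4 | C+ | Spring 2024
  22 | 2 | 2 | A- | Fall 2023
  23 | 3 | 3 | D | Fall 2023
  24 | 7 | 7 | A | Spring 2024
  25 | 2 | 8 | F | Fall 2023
SELECT c.id, p.name AS student, c.grade, c.semester FROM enrollments c JOIN students p ON c.student_id = p.id WHERE p.gpa > 2.83 ORDER BY c.grade DESC

Execution result:
id | student | grade | semester
10 | David Williams | F | Spring 2024
25 | Peter Martinez | F | Fall 2023
1 | Quinn Davis | D | Fall 2024
6 | Frank Garcia | D | Fall 2023
8 | Jack Miller | D | Fall 2024
9 | Quinn Davis | D | Spring 2024
16 | Jack Miller | D | Fall 2024
17 | Quinn Martinez | D | Spring 2024
23 | Kate Johnson | D | Fall 2023
13 | Frank Garcia | C+ | Spring 2024
19 | Jack Miller | C | Fall 2024
5 | Quinn Davis | B- | Spring 2024
15 | Frank Garcia | B- | Spring 2024
2 | Peter Martinez | B+ | Fall 2023
12 | Peter Martinez | B+ | Fall 2023
18 | Quinn Davis | B+ | Fall 2024
7 | Jack Miller | A- | Fall 2023
14 | Peter Martinez | A- | Spring 2024
22 | Peter Martinez | A- | Fall 2023
4 | Frank Garcia | A | Fall 2024
24 | Quinn Martinez | A | Spring 2024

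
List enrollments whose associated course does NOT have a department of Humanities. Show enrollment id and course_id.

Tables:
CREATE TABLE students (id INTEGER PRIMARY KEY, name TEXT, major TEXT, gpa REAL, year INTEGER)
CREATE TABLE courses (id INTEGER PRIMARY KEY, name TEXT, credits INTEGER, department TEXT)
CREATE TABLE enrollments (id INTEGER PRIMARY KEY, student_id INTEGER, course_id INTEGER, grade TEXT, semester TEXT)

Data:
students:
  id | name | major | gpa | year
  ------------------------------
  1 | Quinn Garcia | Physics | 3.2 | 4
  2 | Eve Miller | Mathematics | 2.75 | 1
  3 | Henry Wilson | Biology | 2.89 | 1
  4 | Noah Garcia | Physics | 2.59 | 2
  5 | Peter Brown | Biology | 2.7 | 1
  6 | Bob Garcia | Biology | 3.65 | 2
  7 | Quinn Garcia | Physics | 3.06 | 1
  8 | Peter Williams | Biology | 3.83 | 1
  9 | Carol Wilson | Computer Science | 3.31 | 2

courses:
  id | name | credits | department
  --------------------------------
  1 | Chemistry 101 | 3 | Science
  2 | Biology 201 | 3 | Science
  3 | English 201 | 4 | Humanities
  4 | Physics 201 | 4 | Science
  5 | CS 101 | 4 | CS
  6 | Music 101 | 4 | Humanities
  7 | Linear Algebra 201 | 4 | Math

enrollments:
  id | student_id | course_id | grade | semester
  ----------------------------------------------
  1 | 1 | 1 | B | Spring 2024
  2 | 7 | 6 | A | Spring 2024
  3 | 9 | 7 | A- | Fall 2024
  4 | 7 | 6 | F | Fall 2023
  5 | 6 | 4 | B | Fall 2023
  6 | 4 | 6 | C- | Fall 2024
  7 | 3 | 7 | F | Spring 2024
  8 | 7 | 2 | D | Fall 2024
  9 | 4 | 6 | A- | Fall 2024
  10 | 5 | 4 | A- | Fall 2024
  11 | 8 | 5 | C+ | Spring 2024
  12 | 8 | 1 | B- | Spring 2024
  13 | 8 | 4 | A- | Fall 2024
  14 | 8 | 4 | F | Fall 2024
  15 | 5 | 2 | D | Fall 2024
SELECT id, course_id FROM enrollments WHERE course_id NOT IN (SELECT id FROM courses WHERE department = 'Humanities')

Execution result:
id | course_id
1 | 1
3 | 7
5 | 4
7 | 7
8 | 2
10 | 4
11 | 5
12 | 1
13 | 4
14 | 4
15 | 2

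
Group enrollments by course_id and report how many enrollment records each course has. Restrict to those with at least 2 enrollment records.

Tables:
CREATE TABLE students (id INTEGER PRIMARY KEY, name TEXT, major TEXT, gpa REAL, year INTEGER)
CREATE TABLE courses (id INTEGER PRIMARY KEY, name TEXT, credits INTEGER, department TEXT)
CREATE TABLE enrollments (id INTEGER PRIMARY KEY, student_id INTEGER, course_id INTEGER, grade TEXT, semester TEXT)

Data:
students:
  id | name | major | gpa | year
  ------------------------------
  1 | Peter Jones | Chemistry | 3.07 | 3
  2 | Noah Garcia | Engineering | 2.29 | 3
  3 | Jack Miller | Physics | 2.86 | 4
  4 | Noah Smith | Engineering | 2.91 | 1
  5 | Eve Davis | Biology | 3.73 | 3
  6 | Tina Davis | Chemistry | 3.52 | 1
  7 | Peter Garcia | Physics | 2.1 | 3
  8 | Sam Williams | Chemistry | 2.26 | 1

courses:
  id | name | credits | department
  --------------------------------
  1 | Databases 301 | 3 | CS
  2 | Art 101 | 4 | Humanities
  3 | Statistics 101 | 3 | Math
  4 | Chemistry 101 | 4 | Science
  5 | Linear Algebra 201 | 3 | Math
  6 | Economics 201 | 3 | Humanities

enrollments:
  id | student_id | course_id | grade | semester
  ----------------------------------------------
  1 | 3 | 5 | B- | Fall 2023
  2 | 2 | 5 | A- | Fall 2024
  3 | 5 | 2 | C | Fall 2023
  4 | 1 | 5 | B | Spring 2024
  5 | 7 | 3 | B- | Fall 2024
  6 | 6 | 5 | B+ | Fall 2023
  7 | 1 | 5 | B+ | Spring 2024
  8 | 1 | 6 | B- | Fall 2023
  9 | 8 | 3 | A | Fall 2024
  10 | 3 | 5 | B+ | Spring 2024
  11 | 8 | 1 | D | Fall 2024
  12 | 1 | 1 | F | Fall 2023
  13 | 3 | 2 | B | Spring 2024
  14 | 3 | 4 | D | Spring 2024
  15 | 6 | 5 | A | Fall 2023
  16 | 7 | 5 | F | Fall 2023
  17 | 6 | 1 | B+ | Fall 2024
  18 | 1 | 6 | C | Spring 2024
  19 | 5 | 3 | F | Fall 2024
SELECT course_id, COUNT(*) AS enrollment_count FROM enrollments GROUP BY course_id HAVING COUNT(*) >= 2

Execution result:
course_id | enrollment_count
1 | 3
2 | 2
3 | 3
5 | 8
6 | 2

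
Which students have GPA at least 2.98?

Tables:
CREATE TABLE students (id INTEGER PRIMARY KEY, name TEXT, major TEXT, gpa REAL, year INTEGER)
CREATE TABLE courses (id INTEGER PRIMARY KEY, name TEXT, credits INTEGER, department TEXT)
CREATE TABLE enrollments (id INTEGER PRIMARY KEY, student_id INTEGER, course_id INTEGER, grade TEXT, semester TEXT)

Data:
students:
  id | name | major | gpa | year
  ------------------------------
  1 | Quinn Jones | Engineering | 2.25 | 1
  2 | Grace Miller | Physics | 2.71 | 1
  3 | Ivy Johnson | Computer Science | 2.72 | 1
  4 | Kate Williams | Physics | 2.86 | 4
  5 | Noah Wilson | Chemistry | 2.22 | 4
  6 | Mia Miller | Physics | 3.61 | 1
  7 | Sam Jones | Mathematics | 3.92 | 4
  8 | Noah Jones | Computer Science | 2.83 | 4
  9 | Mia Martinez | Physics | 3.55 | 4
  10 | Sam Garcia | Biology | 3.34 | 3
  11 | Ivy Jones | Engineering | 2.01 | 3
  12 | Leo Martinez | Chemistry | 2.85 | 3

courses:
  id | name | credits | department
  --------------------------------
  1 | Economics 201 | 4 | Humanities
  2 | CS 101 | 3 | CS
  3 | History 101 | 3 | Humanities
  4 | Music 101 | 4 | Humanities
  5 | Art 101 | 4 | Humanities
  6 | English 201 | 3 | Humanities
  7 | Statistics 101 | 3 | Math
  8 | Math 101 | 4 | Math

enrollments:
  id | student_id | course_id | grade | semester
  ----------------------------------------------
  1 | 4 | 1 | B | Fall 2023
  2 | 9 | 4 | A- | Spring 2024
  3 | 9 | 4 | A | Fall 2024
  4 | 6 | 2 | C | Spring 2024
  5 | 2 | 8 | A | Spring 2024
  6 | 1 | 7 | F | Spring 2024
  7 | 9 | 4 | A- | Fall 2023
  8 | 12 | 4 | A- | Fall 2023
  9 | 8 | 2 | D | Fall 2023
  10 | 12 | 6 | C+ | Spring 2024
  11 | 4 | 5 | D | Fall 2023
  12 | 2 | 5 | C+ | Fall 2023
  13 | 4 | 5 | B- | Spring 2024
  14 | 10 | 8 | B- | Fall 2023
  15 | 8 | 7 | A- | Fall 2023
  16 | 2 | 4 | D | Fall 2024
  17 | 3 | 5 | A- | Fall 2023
SELECT name, gpa FROM students WHERE gpa >= 2.98

Execution result:
name | gpa
Mia Miller | 3.61
Sam Jones | 3.92
Mia Martinez | 3.55
Sam Garcia | 3.34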